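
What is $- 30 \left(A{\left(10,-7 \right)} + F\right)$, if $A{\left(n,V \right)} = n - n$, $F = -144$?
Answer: $4320$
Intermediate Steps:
$A{\left(n,V \right)} = 0$
$- 30 \left(A{\left(10,-7 \right)} + F\right) = - 30 \left(0 - 144\right) = \left(-30\right) \left(-144\right) = 4320$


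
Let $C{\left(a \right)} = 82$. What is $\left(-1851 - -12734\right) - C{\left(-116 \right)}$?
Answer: $10801$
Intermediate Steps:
$\left(-1851 - -12734\right) - C{\left(-116 \right)} = \left(-1851 - -12734\right) - 82 = \left(-1851 + 12734\right) - 82 = 10883 - 82 = 10801$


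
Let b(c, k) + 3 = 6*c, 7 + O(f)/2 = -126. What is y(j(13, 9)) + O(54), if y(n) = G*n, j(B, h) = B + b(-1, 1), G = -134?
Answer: -802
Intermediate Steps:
O(f) = -266 (O(f) = -14 + 2*(-126) = -14 - 252 = -266)
b(c, k) = -3 + 6*c
j(B, h) = -9 + B (j(B, h) = B + (-3 + 6*(-1)) = B + (-3 - 6) = B - 9 = -9 + B)
y(n) = -134*n
y(j(13, 9)) + O(54) = -134*(-9 + 13) - 266 = -134*4 - 266 = -536 - 266 = -802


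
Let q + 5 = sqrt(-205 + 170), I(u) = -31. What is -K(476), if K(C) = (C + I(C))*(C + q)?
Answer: -209595 - 445*I*sqrt(35) ≈ -2.096e+5 - 2632.7*I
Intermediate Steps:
q = -5 + I*sqrt(35) (q = -5 + sqrt(-205 + 170) = -5 + sqrt(-35) = -5 + I*sqrt(35) ≈ -5.0 + 5.9161*I)
K(C) = (-31 + C)*(-5 + C + I*sqrt(35)) (K(C) = (C - 31)*(C + (-5 + I*sqrt(35))) = (-31 + C)*(-5 + C + I*sqrt(35)))
-K(476) = -(155 + 476**2 - 36*476 - 31*I*sqrt(35) + I*476*sqrt(35)) = -(155 + 226576 - 17136 - 31*I*sqrt(35) + 476*I*sqrt(35)) = -(209595 + 445*I*sqrt(35)) = -209595 - 445*I*sqrt(35)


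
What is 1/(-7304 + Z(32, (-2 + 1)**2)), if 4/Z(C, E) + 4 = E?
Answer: -3/21916 ≈ -0.00013689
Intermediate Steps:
Z(C, E) = 4/(-4 + E)
1/(-7304 + Z(32, (-2 + 1)**2)) = 1/(-7304 + 4/(-4 + (-2 + 1)**2)) = 1/(-7304 + 4/(-4 + (-1)**2)) = 1/(-7304 + 4/(-4 + 1)) = 1/(-7304 + 4/(-3)) = 1/(-7304 + 4*(-1/3)) = 1/(-7304 - 4/3) = 1/(-21916/3) = -3/21916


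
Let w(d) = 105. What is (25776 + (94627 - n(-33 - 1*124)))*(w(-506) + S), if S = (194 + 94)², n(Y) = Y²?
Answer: 7952273946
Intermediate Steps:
S = 82944 (S = 288² = 82944)
(25776 + (94627 - n(-33 - 1*124)))*(w(-506) + S) = (25776 + (94627 - (-33 - 1*124)²))*(105 + 82944) = (25776 + (94627 - (-33 - 124)²))*83049 = (25776 + (94627 - 1*(-157)²))*83049 = (25776 + (94627 - 1*24649))*83049 = (25776 + (94627 - 24649))*83049 = (25776 + 69978)*83049 = 95754*83049 = 7952273946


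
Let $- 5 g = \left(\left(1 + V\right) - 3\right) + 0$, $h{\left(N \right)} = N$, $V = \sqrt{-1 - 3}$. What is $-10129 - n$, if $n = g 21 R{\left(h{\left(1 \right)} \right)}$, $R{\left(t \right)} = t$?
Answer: $- \frac{50687}{5} + \frac{42 i}{5} \approx -10137.0 + 8.4 i$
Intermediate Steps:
$V = 2 i$ ($V = \sqrt{-4} = 2 i \approx 2.0 i$)
$g = \frac{2}{5} - \frac{2 i}{5}$ ($g = - \frac{\left(\left(1 + 2 i\right) - 3\right) + 0}{5} = - \frac{\left(-2 + 2 i\right) + 0}{5} = - \frac{-2 + 2 i}{5} = \frac{2}{5} - \frac{2 i}{5} \approx 0.4 - 0.4 i$)
$n = \frac{42}{5} - \frac{42 i}{5}$ ($n = \left(\frac{2}{5} - \frac{2 i}{5}\right) 21 \cdot 1 = \left(\frac{42}{5} - \frac{42 i}{5}\right) 1 = \frac{42}{5} - \frac{42 i}{5} \approx 8.4 - 8.4 i$)
$-10129 - n = -10129 - \left(\frac{42}{5} - \frac{42 i}{5}\right) = - \frac{50687}{5} + \frac{42 i}{5}$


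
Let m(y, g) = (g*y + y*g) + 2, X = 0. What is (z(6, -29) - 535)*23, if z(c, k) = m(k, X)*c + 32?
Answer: -11293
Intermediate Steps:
m(y, g) = 2 + 2*g*y (m(y, g) = (g*y + g*y) + 2 = 2*g*y + 2 = 2 + 2*g*y)
z(c, k) = 32 + 2*c (z(c, k) = (2 + 2*0*k)*c + 32 = (2 + 0)*c + 32 = 2*c + 32 = 32 + 2*c)
(z(6, -29) - 535)*23 = ((32 + 2*6) - 535)*23 = ((32 + 12) - 535)*23 = (44 - 535)*23 = -491*23 = -11293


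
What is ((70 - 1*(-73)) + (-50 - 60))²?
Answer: 1089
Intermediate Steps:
((70 - 1*(-73)) + (-50 - 60))² = ((70 + 73) - 110)² = (143 - 110)² = 33² = 1089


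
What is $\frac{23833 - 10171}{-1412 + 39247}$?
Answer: $\frac{594}{1645} \approx 0.36109$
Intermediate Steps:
$\frac{23833 - 10171}{-1412 + 39247} = \frac{13662}{37835} = 13662 \cdot \frac{1}{37835} = \frac{594}{1645}$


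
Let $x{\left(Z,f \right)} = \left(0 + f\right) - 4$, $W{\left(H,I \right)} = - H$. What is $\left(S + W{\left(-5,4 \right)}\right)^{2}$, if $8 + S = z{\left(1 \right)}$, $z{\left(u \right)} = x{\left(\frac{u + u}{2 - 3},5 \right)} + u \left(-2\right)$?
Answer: $16$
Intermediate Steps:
$x{\left(Z,f \right)} = -4 + f$ ($x{\left(Z,f \right)} = f - 4 = -4 + f$)
$z{\left(u \right)} = 1 - 2 u$ ($z{\left(u \right)} = \left(-4 + 5\right) + u \left(-2\right) = 1 - 2 u$)
$S = -9$ ($S = -8 + \left(1 - 2\right) = -8 - 1 = -9$)
$\left(S + W{\left(-5,4 \right)}\right)^{2} = \left(-9 - -5\right)^{2} = \left(-9 + 5\right)^{2} = \left(-4\right)^{2} = 16$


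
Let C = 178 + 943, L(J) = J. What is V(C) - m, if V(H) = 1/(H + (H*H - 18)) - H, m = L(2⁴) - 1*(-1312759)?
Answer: -1652544810623/1257744 ≈ -1.3139e+6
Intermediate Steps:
m = 1312775 (m = 2⁴ - 1*(-1312759) = 16 + 1312759 = 1312775)
C = 1121
V(H) = 1/(-18 + H + H²) - H (V(H) = 1/(H + (H² - 18)) - H = 1/(H + (-18 + H²)) - H = 1/(-18 + H + H²) - H)
V(C) - m = (1 - 1*1121² - 1*1121³ + 18*1121)/(-18 + 1121 + 1121²) - 1*1312775 = (1 - 1*1256641 - 1*1408694561 + 20178)/(-18 + 1121 + 1256641) - 1312775 = (1 - 1256641 - 1408694561 + 20178)/1257744 - 1312775 = (1/1257744)*(-1409931023) - 1312775 = -1409931023/1257744 - 1312775 = -1652544810623/1257744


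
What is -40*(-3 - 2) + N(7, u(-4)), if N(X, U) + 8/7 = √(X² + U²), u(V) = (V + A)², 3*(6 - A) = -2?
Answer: 1392/7 + √8065/9 ≈ 208.84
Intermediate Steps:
A = 20/3 (A = 6 - ⅓*(-2) = 6 + ⅔ = 20/3 ≈ 6.6667)
u(V) = (20/3 + V)² (u(V) = (V + 20/3)² = (20/3 + V)²)
N(X, U) = -8/7 + √(U² + X²) (N(X, U) = -8/7 + √(X² + U²) = -8/7 + √(U² + X²))
-40*(-3 - 2) + N(7, u(-4)) = -40*(-3 - 2) + (-8/7 + √(((20 + 3*(-4))²/9)² + 7²)) = -40*(-5) + (-8/7 + √(((20 - 12)²/9)² + 49)) = -10*(-20) + (-8/7 + √(((⅑)*8²)² + 49)) = 200 + (-8/7 + √(((⅑)*64)² + 49)) = 200 + (-8/7 + √((64/9)² + 49)) = 200 + (-8/7 + √(4096/81 + 49)) = 200 + (-8/7 + √(8065/81)) = 200 + (-8/7 + √8065/9) = 1392/7 + √8065/9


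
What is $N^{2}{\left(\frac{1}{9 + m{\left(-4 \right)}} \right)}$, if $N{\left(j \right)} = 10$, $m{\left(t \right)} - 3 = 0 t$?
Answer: $100$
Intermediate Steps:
$m{\left(t \right)} = 3$ ($m{\left(t \right)} = 3 + 0 t = 3 + 0 = 3$)
$N^{2}{\left(\frac{1}{9 + m{\left(-4 \right)}} \right)} = 10^{2} = 100$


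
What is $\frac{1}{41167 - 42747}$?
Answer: $- \frac{1}{1580} \approx -0.00063291$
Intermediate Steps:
$\frac{1}{41167 - 42747} = \frac{1}{-1580} = - \frac{1}{1580}$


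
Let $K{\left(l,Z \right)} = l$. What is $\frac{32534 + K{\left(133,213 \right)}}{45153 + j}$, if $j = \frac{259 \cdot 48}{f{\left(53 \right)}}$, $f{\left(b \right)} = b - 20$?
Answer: $\frac{359337}{500827} \approx 0.71749$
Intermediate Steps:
$f{\left(b \right)} = -20 + b$
$j = \frac{4144}{11}$ ($j = \frac{259 \cdot 48}{-20 + 53} = \frac{12432}{33} = 12432 \cdot \frac{1}{33} = \frac{4144}{11} \approx 376.73$)
$\frac{32534 + K{\left(133,213 \right)}}{45153 + j} = \frac{32534 + 133}{45153 + \frac{4144}{11}} = \frac{32667}{\frac{500827}{11}} = 32667 \cdot \frac{11}{500827} = \frac{359337}{500827}$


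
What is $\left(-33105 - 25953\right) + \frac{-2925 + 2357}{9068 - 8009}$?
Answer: $- \frac{62542990}{1059} \approx -59059.0$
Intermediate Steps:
$\left(-33105 - 25953\right) + \frac{-2925 + 2357}{9068 - 8009} = -59058 - \frac{568}{1059} = - \frac{62542990}{1059}$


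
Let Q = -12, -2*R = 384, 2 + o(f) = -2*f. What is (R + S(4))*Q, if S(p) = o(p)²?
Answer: 1104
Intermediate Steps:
o(f) = -2 - 2*f
R = -192 (R = -½*384 = -192)
S(p) = (-2 - 2*p)²
(R + S(4))*Q = (-192 + 4*(1 + 4)²)*(-12) = (-192 + 4*5²)*(-12) = (-192 + 4*25)*(-12) = (-192 + 100)*(-12) = -92*(-12) = 1104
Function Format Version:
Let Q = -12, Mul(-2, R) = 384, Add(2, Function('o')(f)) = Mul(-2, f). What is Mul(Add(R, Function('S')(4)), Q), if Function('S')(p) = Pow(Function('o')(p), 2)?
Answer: 1104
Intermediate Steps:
Function('o')(f) = Add(-2, Mul(-2, f))
R = -192 (R = Mul(Rational(-1, 2), 384) = -192)
Function('S')(p) = Pow(Add(-2, Mul(-2, p)), 2)
Mul(Add(R, Function('S')(4)), Q) = Mul(Add(-192, Mul(4, Pow(Add(1, 4), 2))), -12) = Mul(Add(-192, Mul(4, Pow(5, 2))), -12) = Mul(Add(-192, Mul(4, 25)), -12) = Mul(Add(-192, 100), -12) = Mul(-92, -12) = 1104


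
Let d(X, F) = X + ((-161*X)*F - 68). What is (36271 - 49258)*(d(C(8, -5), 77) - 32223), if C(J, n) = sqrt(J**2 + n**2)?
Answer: 419363217 + 160986852*sqrt(89) ≈ 1.9381e+9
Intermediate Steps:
d(X, F) = -68 + X - 161*F*X (d(X, F) = X + (-161*F*X - 68) = X + (-68 - 161*F*X) = -68 + X - 161*F*X)
(36271 - 49258)*(d(C(8, -5), 77) - 32223) = (36271 - 49258)*((-68 + sqrt(8**2 + (-5)**2) - 161*77*sqrt(8**2 + (-5)**2)) - 32223) = -12987*((-68 + sqrt(64 + 25) - 161*77*sqrt(64 + 25)) - 32223) = -12987*((-68 + sqrt(89) - 161*77*sqrt(89)) - 32223) = -12987*((-68 + sqrt(89) - 12397*sqrt(89)) - 32223) = -12987*((-68 - 12396*sqrt(89)) - 32223) = -12987*(-32291 - 12396*sqrt(89)) = 419363217 + 160986852*sqrt(89)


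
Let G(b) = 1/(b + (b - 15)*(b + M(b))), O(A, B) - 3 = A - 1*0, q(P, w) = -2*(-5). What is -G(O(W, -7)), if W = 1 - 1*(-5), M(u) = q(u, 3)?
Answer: 1/105 ≈ 0.0095238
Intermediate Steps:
q(P, w) = 10
M(u) = 10
W = 6 (W = 1 + 5 = 6)
O(A, B) = 3 + A (O(A, B) = 3 + (A - 1*0) = 3 + (A + 0) = 3 + A)
G(b) = 1/(b + (-15 + b)*(10 + b)) (G(b) = 1/(b + (b - 15)*(b + 10)) = 1/(b + (-15 + b)*(10 + b)))
-G(O(W, -7)) = -1/(-150 + (3 + 6)**2 - 4*(3 + 6)) = -1/(-150 + 9**2 - 4*9) = -1/(-150 + 81 - 36) = -1/(-105) = -1*(-1/105) = 1/105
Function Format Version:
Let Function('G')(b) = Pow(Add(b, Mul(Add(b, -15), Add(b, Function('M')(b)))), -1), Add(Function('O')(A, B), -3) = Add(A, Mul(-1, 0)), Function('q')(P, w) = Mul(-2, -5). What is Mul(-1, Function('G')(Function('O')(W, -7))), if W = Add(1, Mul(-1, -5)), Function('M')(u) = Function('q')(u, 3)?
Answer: Rational(1, 105) ≈ 0.0095238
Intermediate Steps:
Function('q')(P, w) = 10
Function('M')(u) = 10
W = 6 (W = Add(1, 5) = 6)
Function('O')(A, B) = Add(3, A) (Function('O')(A, B) = Add(3, Add(A, Mul(-1, 0))) = Add(3, Add(A, 0)) = Add(3, A))
Function('G')(b) = Pow(Add(b, Mul(Add(-15, b), Add(10, b))), -1) (Function('G')(b) = Pow(Add(b, Mul(Add(b, -15), Add(b, 10))), -1) = Pow(Add(b, Mul(Add(-15, b), Add(10, b))), -1))
Mul(-1, Function('G')(Function('O')(W, -7))) = Mul(-1, Pow(Add(-150, Pow(Add(3, 6), 2), Mul(-4, Add(3, 6))), -1)) = Mul(-1, Pow(Add(-150, Pow(9, 2), Mul(-4, 9)), -1)) = Mul(-1, Pow(Add(-150, 81, -36), -1)) = Mul(-1, Pow(-105, -1)) = Mul(-1, Rational(-1, 105)) = Rational(1, 105)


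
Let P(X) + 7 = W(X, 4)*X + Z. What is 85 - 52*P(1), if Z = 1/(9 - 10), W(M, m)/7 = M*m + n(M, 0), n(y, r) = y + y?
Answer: -1683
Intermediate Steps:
n(y, r) = 2*y
W(M, m) = 14*M + 7*M*m (W(M, m) = 7*(M*m + 2*M) = 7*(2*M + M*m) = 14*M + 7*M*m)
Z = -1 (Z = 1/(-1) = -1)
P(X) = -8 + 42*X**2 (P(X) = -7 + ((7*X*(2 + 4))*X - 1) = -7 + ((7*X*6)*X - 1) = -7 + ((42*X)*X - 1) = -7 + (42*X**2 - 1) = -7 + (-1 + 42*X**2) = -8 + 42*X**2)
85 - 52*P(1) = 85 - 52*(-8 + 42*1**2) = 85 - 52*(-8 + 42*1) = 85 - 52*(-8 + 42) = 85 - 52*34 = 85 - 1768 = -1683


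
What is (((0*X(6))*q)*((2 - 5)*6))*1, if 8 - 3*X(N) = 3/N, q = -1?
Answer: 0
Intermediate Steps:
X(N) = 8/3 - 1/N
(((0*X(6))*q)*((2 - 5)*6))*1 = (((0*(8/3 - 1/6))*(-1))*((2 - 5)*6))*1 = (((0*(8/3 - 1*⅙))*(-1))*(-3*6))*1 = (((0*(8/3 - ⅙))*(-1))*(-18))*1 = (((0*(5/2))*(-1))*(-18))*1 = ((0*(-1))*(-18))*1 = (0*(-18))*1 = 0*1 = 0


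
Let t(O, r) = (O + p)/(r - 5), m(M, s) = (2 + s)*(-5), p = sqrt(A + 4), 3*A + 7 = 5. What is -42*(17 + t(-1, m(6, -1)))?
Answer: -3591/5 + 7*sqrt(30)/5 ≈ -710.53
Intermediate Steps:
A = -2/3 (A = -7/3 + (1/3)*5 = -7/3 + 5/3 = -2/3 ≈ -0.66667)
p = sqrt(30)/3 (p = sqrt(-2/3 + 4) = sqrt(10/3) = sqrt(30)/3 ≈ 1.8257)
m(M, s) = -10 - 5*s
t(O, r) = (O + sqrt(30)/3)/(-5 + r) (t(O, r) = (O + sqrt(30)/3)/(r - 5) = (O + sqrt(30)/3)/(-5 + r))
-42*(17 + t(-1, m(6, -1))) = -42*(17 + (-1 + sqrt(30)/3)/(-5 + (-10 - 5*(-1)))) = -42*(17 + (-1 + sqrt(30)/3)/(-5 + (-10 + 5))) = -42*(17 + (-1 + sqrt(30)/3)/(-5 - 5)) = -42*(17 + (-1 + sqrt(30)/3)/(-10)) = -42*(17 - (-1 + sqrt(30)/3)/10) = -42*(17 + (1/10 - sqrt(30)/30)) = -42*(171/10 - sqrt(30)/30) = -3591/5 + 7*sqrt(30)/5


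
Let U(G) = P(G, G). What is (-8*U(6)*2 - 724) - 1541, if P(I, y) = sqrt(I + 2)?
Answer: -2265 - 32*sqrt(2) ≈ -2310.3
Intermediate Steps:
P(I, y) = sqrt(2 + I)
U(G) = sqrt(2 + G)
(-8*U(6)*2 - 724) - 1541 = (-8*sqrt(2 + 6)*2 - 724) - 1541 = (-16*sqrt(2)*2 - 724) - 1541 = (-32*sqrt(2) - 724) - 1541 = (-724 - 32*sqrt(2)) - 1541 = -2265 - 32*sqrt(2)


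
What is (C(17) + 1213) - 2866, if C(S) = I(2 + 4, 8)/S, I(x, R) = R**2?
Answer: -28037/17 ≈ -1649.2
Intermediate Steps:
C(S) = 64/S (C(S) = 8**2/S = 64/S)
(C(17) + 1213) - 2866 = (64/17 + 1213) - 2866 = 20685/17 - 2866 = -28037/17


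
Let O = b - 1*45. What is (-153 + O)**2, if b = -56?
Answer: 64516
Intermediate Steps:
O = -101 (O = -56 - 1*45 = -56 - 45 = -101)
(-153 + O)**2 = (-153 - 101)**2 = (-254)**2 = 64516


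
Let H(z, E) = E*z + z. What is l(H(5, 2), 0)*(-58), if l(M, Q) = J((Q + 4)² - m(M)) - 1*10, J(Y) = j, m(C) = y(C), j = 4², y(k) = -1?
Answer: -348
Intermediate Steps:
j = 16
m(C) = -1
H(z, E) = z + E*z
J(Y) = 16
l(M, Q) = 6 (l(M, Q) = 16 - 1*10 = 16 - 10 = 6)
l(H(5, 2), 0)*(-58) = 6*(-58) = -348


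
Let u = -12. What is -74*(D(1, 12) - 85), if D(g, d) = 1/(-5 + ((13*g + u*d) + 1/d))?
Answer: 10259878/1631 ≈ 6290.5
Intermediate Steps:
D(g, d) = 1/(-5 + 1/d - 12*d + 13*g) (D(g, d) = 1/(-5 + ((13*g - 12*d) + 1/d)) = 1/(-5 + ((-12*d + 13*g) + 1/d)) = 1/(-5 + (1/d - 12*d + 13*g)) = 1/(-5 + 1/d - 12*d + 13*g))
-74*(D(1, 12) - 85) = -74*(-1*12/(-1 + 5*12 + 12*12² - 13*12*1) - 85) = -74*(-1*12/(-1 + 60 + 12*144 - 156) - 85) = -74*(-1*12/(-1 + 60 + 1728 - 156) - 85) = -74*(-1*12/1631 - 85) = -74*(-1*12*1/1631 - 85) = -74*(-12/1631 - 85) = -74*(-138647/1631) = 10259878/1631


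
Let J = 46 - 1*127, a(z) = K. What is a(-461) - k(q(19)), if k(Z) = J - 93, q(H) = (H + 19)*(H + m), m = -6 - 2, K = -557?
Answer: -383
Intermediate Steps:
m = -8
a(z) = -557
J = -81 (J = 46 - 127 = -81)
q(H) = (-8 + H)*(19 + H) (q(H) = (H + 19)*(H - 8) = (19 + H)*(-8 + H) = (-8 + H)*(19 + H))
k(Z) = -174 (k(Z) = -81 - 93 = -174)
a(-461) - k(q(19)) = -557 - 1*(-174) = -557 + 174 = -383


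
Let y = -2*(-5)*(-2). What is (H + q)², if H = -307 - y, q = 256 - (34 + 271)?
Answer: 112896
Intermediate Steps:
y = -20 (y = 10*(-2) = -20)
q = -49 (q = 256 - 1*305 = 256 - 305 = -49)
H = -287 (H = -307 - 1*(-20) = -307 + 20 = -287)
(H + q)² = (-287 - 49)² = (-336)² = 112896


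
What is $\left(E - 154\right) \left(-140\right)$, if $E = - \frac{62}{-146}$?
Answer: $\frac{1569540}{73} \approx 21501.0$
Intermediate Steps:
$E = \frac{31}{73}$ ($E = \left(-62\right) \left(- \frac{1}{146}\right) = \frac{31}{73} \approx 0.42466$)
$\left(E - 154\right) \left(-140\right) = \left(\frac{31}{73} - 154\right) \left(-140\right) = \left(- \frac{11211}{73}\right) \left(-140\right) = \frac{1569540}{73}$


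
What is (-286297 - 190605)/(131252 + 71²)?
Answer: -476902/136293 ≈ -3.4991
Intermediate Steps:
(-286297 - 190605)/(131252 + 71²) = -476902/(131252 + 5041) = -476902/136293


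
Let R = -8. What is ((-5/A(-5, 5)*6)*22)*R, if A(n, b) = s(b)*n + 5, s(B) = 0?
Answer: 1056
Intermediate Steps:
A(n, b) = 5 (A(n, b) = 0*n + 5 = 0 + 5 = 5)
((-5/A(-5, 5)*6)*22)*R = ((-5/5*6)*22)*(-8) = ((-5*⅕*6)*22)*(-8) = (-1*6*22)*(-8) = -6*22*(-8) = -132*(-8) = 1056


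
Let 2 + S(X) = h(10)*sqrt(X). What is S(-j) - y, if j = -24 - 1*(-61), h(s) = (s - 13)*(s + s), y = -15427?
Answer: 15425 - 60*I*sqrt(37) ≈ 15425.0 - 364.97*I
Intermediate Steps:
h(s) = 2*s*(-13 + s) (h(s) = (-13 + s)*(2*s) = 2*s*(-13 + s))
j = 37 (j = -24 + 61 = 37)
S(X) = -2 - 60*sqrt(X) (S(X) = -2 + (2*10*(-13 + 10))*sqrt(X) = -2 + (2*10*(-3))*sqrt(X) = -2 - 60*sqrt(X))
S(-j) - y = (-2 - 60*I*sqrt(37)) - 1*(-15427) = (-2 - 60*I*sqrt(37)) + 15427 = 15425 - 60*I*sqrt(37)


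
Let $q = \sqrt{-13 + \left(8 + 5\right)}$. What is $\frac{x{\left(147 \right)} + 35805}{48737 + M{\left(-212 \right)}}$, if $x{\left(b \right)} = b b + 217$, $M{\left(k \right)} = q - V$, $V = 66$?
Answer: $\frac{8233}{6953} \approx 1.1841$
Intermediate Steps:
$q = 0$ ($q = \sqrt{-13 + 13} = \sqrt{0} = 0$)
$M{\left(k \right)} = -66$ ($M{\left(k \right)} = 0 - 66 = -66$)
$x{\left(b \right)} = 217 + b^{2}$ ($x{\left(b \right)} = b^{2} + 217 = 217 + b^{2}$)
$\frac{x{\left(147 \right)} + 35805}{48737 + M{\left(-212 \right)}} = \frac{\left(217 + 147^{2}\right) + 35805}{48737 - 66} = \frac{\left(217 + 21609\right) + 35805}{48671} = \left(21826 + 35805\right) \frac{1}{48671} = 57631 \cdot \frac{1}{48671} = \frac{8233}{6953}$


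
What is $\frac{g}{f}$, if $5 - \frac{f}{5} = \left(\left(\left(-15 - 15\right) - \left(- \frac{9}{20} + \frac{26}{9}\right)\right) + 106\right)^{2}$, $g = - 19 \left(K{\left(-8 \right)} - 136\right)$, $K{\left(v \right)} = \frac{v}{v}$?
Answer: $- \frac{16621200}{175162081} \approx -0.09489$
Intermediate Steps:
$K{\left(v \right)} = 1$
$g = 2565$ ($g = - 19 \left(1 - 136\right) = \left(-19\right) \left(-135\right) = 2565$)
$f = - \frac{175162081}{6480}$ ($f = 25 - 5 \left(\left(\left(-15 - 15\right) - \left(- \frac{9}{20} + \frac{26}{9}\right)\right) + 106\right)^{2} = 25 - 5 \left(\left(-30 - \frac{439}{180}\right) + 106\right)^{2} = 25 - 5 \left(- \frac{5839}{180} + 106\right)^{2} = 25 - 5 \left(\frac{13241}{180}\right)^{2} = 25 - \frac{175324081}{6480} = - \frac{175162081}{6480} \approx -27031.0$)
$\frac{g}{f} = \frac{2565}{- \frac{175162081}{6480}} = 2565 \left(- \frac{6480}{175162081}\right) = - \frac{16621200}{175162081}$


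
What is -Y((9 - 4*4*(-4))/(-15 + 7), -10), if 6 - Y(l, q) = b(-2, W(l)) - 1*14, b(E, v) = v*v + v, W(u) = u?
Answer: 3465/64 ≈ 54.141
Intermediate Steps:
b(E, v) = v + v² (b(E, v) = v² + v = v + v²)
Y(l, q) = 20 - l*(1 + l) (Y(l, q) = 6 - (l*(1 + l) - 1*14) = 6 - (l*(1 + l) - 14) = 6 - (-14 + l*(1 + l)) = 6 + (14 - l*(1 + l)) = 20 - l*(1 + l))
-Y((9 - 4*4*(-4))/(-15 + 7), -10) = -(20 - (9 - 4*4*(-4))/(-15 + 7)*(1 + (9 - 4*4*(-4))/(-15 + 7))) = -(20 - (9 - 16*(-4))/(-8)*(1 + (9 - 16*(-4))/(-8))) = -(20 - (9 + 64)*(-⅛)*(1 + (9 + 64)*(-⅛))) = -(20 - 73*(-⅛)*(1 + 73*(-⅛))) = -(20 - 1*(-73/8)*(1 - 73/8)) = -(20 - 1*(-73/8)*(-65/8)) = -(20 - 4745/64) = -1*(-3465/64) = 3465/64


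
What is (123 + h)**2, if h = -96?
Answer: 729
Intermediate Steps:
(123 + h)**2 = (123 - 96)**2 = 27**2 = 729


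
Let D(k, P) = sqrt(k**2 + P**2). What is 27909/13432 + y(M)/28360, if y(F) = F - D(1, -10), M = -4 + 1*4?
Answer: 27909/13432 - sqrt(101)/28360 ≈ 2.0774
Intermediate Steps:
D(k, P) = sqrt(P**2 + k**2)
M = 0 (M = -4 + 4 = 0)
y(F) = F - sqrt(101) (y(F) = F - sqrt((-10)**2 + 1**2) = F - sqrt(100 + 1) = F - sqrt(101))
27909/13432 + y(M)/28360 = 27909/13432 + (0 - sqrt(101))/28360 = 27909*(1/13432) - sqrt(101)*(1/28360) = 27909/13432 - sqrt(101)/28360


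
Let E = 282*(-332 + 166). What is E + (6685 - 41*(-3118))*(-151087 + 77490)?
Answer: -9900536043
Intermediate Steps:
E = -46812 (E = 282*(-166) = -46812)
E + (6685 - 41*(-3118))*(-151087 + 77490) = -46812 + (6685 - 41*(-3118))*(-151087 + 77490) = -46812 + (6685 + 127838)*(-73597) = -46812 + 134523*(-73597) = -46812 - 9900489231 = -9900536043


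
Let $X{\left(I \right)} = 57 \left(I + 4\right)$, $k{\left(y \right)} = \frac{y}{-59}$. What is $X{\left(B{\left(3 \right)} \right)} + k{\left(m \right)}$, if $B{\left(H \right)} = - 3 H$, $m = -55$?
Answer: $- \frac{16760}{59} \approx -284.07$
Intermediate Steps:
$k{\left(y \right)} = - \frac{y}{59}$ ($k{\left(y \right)} = y \left(- \frac{1}{59}\right) = - \frac{y}{59}$)
$X{\left(I \right)} = 228 + 57 I$ ($X{\left(I \right)} = 57 \left(4 + I\right) = 228 + 57 I$)
$X{\left(B{\left(3 \right)} \right)} + k{\left(m \right)} = \left(228 + 57 \left(\left(-3\right) 3\right)\right) - - \frac{55}{59} = \left(228 + 57 \left(-9\right)\right) + \frac{55}{59} = \left(228 - 513\right) + \frac{55}{59} = -285 + \frac{55}{59} = - \frac{16760}{59}$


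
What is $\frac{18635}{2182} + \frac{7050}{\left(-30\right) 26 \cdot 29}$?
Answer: $\frac{3384505}{411307} \approx 8.2287$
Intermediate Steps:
$\frac{18635}{2182} + \frac{7050}{\left(-30\right) 26 \cdot 29} = 18635 \cdot \frac{1}{2182} + \frac{7050}{\left(-780\right) 29} = \frac{18635}{2182} + \frac{7050}{-22620} = \frac{18635}{2182} + 7050 \left(- \frac{1}{22620}\right) = \frac{18635}{2182} - \frac{235}{754} = \frac{3384505}{411307}$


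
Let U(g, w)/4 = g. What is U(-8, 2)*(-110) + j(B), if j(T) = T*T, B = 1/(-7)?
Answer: 172481/49 ≈ 3520.0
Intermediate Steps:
U(g, w) = 4*g
B = -⅐ ≈ -0.14286
j(T) = T²
U(-8, 2)*(-110) + j(B) = (4*(-8))*(-110) + (-⅐)² = -32*(-110) + 1/49 = 3520 + 1/49 = 172481/49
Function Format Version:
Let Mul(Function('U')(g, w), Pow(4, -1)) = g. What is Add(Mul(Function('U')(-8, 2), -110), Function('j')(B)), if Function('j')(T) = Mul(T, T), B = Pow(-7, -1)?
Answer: Rational(172481, 49) ≈ 3520.0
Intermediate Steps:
Function('U')(g, w) = Mul(4, g)
B = Rational(-1, 7) ≈ -0.14286
Function('j')(T) = Pow(T, 2)
Add(Mul(Function('U')(-8, 2), -110), Function('j')(B)) = Add(Mul(Mul(4, -8), -110), Pow(Rational(-1, 7), 2)) = Add(Mul(-32, -110), Rational(1, 49)) = Add(3520, Rational(1, 49)) = Rational(172481, 49)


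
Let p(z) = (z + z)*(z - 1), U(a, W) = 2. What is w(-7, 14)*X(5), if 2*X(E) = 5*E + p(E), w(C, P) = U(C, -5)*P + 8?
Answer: 1170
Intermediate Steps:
p(z) = 2*z*(-1 + z) (p(z) = (2*z)*(-1 + z) = 2*z*(-1 + z))
w(C, P) = 8 + 2*P (w(C, P) = 2*P + 8 = 8 + 2*P)
X(E) = 5*E/2 + E*(-1 + E) (X(E) = (5*E + 2*E*(-1 + E))/2 = 5*E/2 + E*(-1 + E))
w(-7, 14)*X(5) = (8 + 2*14)*((½)*5*(3 + 2*5)) = (8 + 28)*((½)*5*(3 + 10)) = 36*((½)*5*13) = 36*(65/2) = 1170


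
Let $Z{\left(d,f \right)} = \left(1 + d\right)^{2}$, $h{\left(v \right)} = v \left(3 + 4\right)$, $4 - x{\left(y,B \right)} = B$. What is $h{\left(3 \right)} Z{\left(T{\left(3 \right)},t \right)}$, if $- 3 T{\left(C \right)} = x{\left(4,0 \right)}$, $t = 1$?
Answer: $\frac{7}{3} \approx 2.3333$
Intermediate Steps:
$x{\left(y,B \right)} = 4 - B$
$h{\left(v \right)} = 7 v$ ($h{\left(v \right)} = v 7 = 7 v$)
$T{\left(C \right)} = - \frac{4}{3}$ ($T{\left(C \right)} = - \frac{4 - 0}{3} = - \frac{4 + 0}{3} = \left(- \frac{1}{3}\right) 4 = - \frac{4}{3}$)
$h{\left(3 \right)} Z{\left(T{\left(3 \right)},t \right)} = 7 \cdot 3 \left(1 - \frac{4}{3}\right)^{2} = 21 \left(- \frac{1}{3}\right)^{2} = 21 \cdot \frac{1}{9} = \frac{7}{3}$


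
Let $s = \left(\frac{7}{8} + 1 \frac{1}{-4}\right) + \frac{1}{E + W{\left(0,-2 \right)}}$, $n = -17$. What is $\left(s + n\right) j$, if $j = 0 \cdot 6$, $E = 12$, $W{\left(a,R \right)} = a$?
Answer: $0$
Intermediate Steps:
$j = 0$
$s = \frac{17}{24}$ ($s = \left(\frac{7}{8} + 1 \frac{1}{-4}\right) + \frac{1}{12 + 0} = \left(7 \cdot \frac{1}{8} + 1 \left(- \frac{1}{4}\right)\right) + \frac{1}{12} = \left(\frac{7}{8} - \frac{1}{4}\right) + \frac{1}{12} = \frac{5}{8} + \frac{1}{12} = \frac{17}{24} \approx 0.70833$)
$\left(s + n\right) j = \left(\frac{17}{24} - 17\right) 0 = \left(- \frac{391}{24}\right) 0 = 0$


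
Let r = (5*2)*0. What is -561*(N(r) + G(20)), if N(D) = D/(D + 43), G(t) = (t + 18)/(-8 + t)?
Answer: -3553/2 ≈ -1776.5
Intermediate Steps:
G(t) = (18 + t)/(-8 + t)
r = 0 (r = 10*0 = 0)
N(D) = D/(43 + D)
-561*(N(r) + G(20)) = -561*(0/(43 + 0) + (18 + 20)/(-8 + 20)) = -561*(0/43 + 38/12) = -561*(0*(1/43) + (1/12)*38) = -561*(0 + 19/6) = -561*19/6 = -3553/2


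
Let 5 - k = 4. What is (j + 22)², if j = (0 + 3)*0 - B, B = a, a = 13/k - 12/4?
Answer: 144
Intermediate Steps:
k = 1 (k = 5 - 1*4 = 5 - 4 = 1)
a = 10 (a = 13/1 - 12/4 = 13*1 - 12*¼ = 13 - 3 = 10)
B = 10
j = -10 (j = (0 + 3)*0 - 1*10 = 3*0 - 10 = 0 - 10 = -10)
(j + 22)² = (-10 + 22)² = 12² = 144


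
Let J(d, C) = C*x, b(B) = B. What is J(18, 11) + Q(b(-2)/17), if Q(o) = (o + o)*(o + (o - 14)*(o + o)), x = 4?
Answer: 212468/4913 ≈ 43.246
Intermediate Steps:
J(d, C) = 4*C (J(d, C) = C*4 = 4*C)
Q(o) = 2*o*(o + 2*o*(-14 + o)) (Q(o) = (2*o)*(o + (-14 + o)*(2*o)) = (2*o)*(o + 2*o*(-14 + o)) = 2*o*(o + 2*o*(-14 + o)))
J(18, 11) + Q(b(-2)/17) = 4*11 + (-2/17)²*(-54 + 4*(-2/17)) = 44 + (-2*1/17)²*(-54 + 4*(-2*1/17)) = 44 + (-2/17)²*(-54 + 4*(-2/17)) = 44 + 4*(-54 - 8/17)/289 = 44 + (4/289)*(-926/17) = 44 - 3704/4913 = 212468/4913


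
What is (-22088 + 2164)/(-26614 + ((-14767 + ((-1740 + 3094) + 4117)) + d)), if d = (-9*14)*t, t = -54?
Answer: 9962/14553 ≈ 0.68453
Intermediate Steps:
d = 6804 (d = -9*14*(-54) = -126*(-54) = 6804)
(-22088 + 2164)/(-26614 + ((-14767 + ((-1740 + 3094) + 4117)) + d)) = (-22088 + 2164)/(-26614 + ((-14767 + ((-1740 + 3094) + 4117)) + 6804)) = -19924/(-26614 + ((-14767 + (1354 + 4117)) + 6804)) = -19924/(-26614 + ((-14767 + 5471) + 6804)) = -19924/(-26614 + (-9296 + 6804)) = -19924/(-26614 - 2492) = -19924/(-29106) = -19924*(-1/29106) = 9962/14553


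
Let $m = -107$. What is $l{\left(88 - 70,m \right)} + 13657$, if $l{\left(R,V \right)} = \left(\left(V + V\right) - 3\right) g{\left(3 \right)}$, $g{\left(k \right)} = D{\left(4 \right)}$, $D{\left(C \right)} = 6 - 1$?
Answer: $12572$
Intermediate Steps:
$D{\left(C \right)} = 5$ ($D{\left(C \right)} = 6 - 1 = 5$)
$g{\left(k \right)} = 5$
$l{\left(R,V \right)} = -15 + 10 V$ ($l{\left(R,V \right)} = \left(\left(V + V\right) - 3\right) 5 = \left(2 V - 3\right) 5 = \left(-3 + 2 V\right) 5 = -15 + 10 V$)
$l{\left(88 - 70,m \right)} + 13657 = \left(-15 + 10 \left(-107\right)\right) + 13657 = \left(-15 - 1070\right) + 13657 = -1085 + 13657 = 12572$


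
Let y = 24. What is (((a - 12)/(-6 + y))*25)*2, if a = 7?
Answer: -125/9 ≈ -13.889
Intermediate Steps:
(((a - 12)/(-6 + y))*25)*2 = (((7 - 12)/(-6 + 24))*25)*2 = (-5/18*25)*2 = (-5*1/18*25)*2 = -5/18*25*2 = -125/18*2 = -125/9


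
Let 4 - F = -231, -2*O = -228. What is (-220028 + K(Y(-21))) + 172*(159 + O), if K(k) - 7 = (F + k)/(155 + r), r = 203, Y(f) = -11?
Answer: -30978523/179 ≈ -1.7306e+5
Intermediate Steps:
O = 114 (O = -½*(-228) = 114)
F = 235 (F = 4 - 1*(-231) = 4 + 231 = 235)
K(k) = 2741/358 + k/358 (K(k) = 7 + (235 + k)/(155 + 203) = 7 + (235 + k)/358 = 7 + (235 + k)*(1/358) = 7 + (235/358 + k/358) = 2741/358 + k/358)
(-220028 + K(Y(-21))) + 172*(159 + O) = (-220028 + (2741/358 + (1/358)*(-11))) + 172*(159 + 114) = (-220028 + (2741/358 - 11/358)) + 172*273 = (-220028 + 1365/179) + 46956 = -39383647/179 + 46956 = -30978523/179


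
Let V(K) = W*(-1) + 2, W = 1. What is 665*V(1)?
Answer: 665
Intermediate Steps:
V(K) = 1 (V(K) = 1*(-1) + 2 = -1 + 2 = 1)
665*V(1) = 665*1 = 665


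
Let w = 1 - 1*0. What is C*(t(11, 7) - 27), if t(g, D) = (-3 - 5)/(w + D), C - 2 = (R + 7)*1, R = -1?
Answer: -224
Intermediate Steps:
w = 1 (w = 1 + 0 = 1)
C = 8 (C = 2 + (-1 + 7)*1 = 2 + 6*1 = 2 + 6 = 8)
t(g, D) = -8/(1 + D) (t(g, D) = (-3 - 5)/(1 + D) = -8/(1 + D))
C*(t(11, 7) - 27) = 8*(-8/(1 + 7) - 27) = 8*(-8/8 - 27) = 8*(-8*⅛ - 27) = 8*(-1 - 27) = 8*(-28) = -224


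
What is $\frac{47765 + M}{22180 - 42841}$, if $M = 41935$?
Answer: $- \frac{29900}{6887} \approx -4.3415$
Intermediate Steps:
$\frac{47765 + M}{22180 - 42841} = \frac{47765 + 41935}{22180 - 42841} = \frac{89700}{-20661} = 89700 \left(- \frac{1}{20661}\right) = - \frac{29900}{6887}$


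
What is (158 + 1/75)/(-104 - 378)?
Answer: -11851/36150 ≈ -0.32783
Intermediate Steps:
(158 + 1/75)/(-104 - 378) = (158 + 1/75)/(-482) = (11851/75)*(-1/482) = -11851/36150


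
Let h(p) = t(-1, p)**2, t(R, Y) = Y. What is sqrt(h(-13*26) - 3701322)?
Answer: I*sqrt(3587078) ≈ 1894.0*I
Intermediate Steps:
h(p) = p**2
sqrt(h(-13*26) - 3701322) = sqrt((-13*26)**2 - 3701322) = sqrt((-338)**2 - 3701322) = sqrt(114244 - 3701322) = sqrt(-3587078) = I*sqrt(3587078)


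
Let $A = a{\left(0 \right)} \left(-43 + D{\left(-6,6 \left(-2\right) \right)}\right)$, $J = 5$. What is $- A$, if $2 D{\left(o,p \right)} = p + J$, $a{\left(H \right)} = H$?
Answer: $0$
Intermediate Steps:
$D{\left(o,p \right)} = \frac{5}{2} + \frac{p}{2}$ ($D{\left(o,p \right)} = \frac{p + 5}{2} = \frac{5 + p}{2} = \frac{5}{2} + \frac{p}{2}$)
$A = 0$ ($A = 0 \left(-43 + \left(\frac{5}{2} + \frac{6 \left(-2\right)}{2}\right)\right) = 0 \left(-43 + \left(\frac{5}{2} + \frac{1}{2} \left(-12\right)\right)\right) = 0 \left(-43 + \left(\frac{5}{2} - 6\right)\right) = 0 \left(-43 - \frac{7}{2}\right) = 0 \left(- \frac{93}{2}\right) = 0$)
$- A = \left(-1\right) 0 = 0$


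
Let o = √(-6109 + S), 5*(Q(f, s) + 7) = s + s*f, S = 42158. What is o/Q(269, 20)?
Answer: √36049/1073 ≈ 0.17695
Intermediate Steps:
Q(f, s) = -7 + s/5 + f*s/5 (Q(f, s) = -7 + (s + s*f)/5 = -7 + (s + f*s)/5 = -7 + (s/5 + f*s/5) = -7 + s/5 + f*s/5)
o = √36049 (o = √(-6109 + 42158) = √36049 ≈ 189.87)
o/Q(269, 20) = √36049/(-7 + (⅕)*20 + (⅕)*269*20) = √36049/(-7 + 4 + 1076) = √36049/1073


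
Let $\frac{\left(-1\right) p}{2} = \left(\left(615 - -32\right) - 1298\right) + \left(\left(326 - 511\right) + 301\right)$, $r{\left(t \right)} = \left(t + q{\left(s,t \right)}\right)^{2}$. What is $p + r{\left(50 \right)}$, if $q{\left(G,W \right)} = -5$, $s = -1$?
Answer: $3095$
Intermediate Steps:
$r{\left(t \right)} = \left(-5 + t\right)^{2}$ ($r{\left(t \right)} = \left(t - 5\right)^{2} = \left(-5 + t\right)^{2}$)
$p = 1070$ ($p = - 2 \left(\left(\left(615 - -32\right) - 1298\right) + \left(\left(326 - 511\right) + 301\right)\right) = - 2 \left(\left(\left(615 + 32\right) - 1298\right) + \left(-185 + 301\right)\right) = - 2 \left(\left(647 - 1298\right) + 116\right) = - 2 \left(-651 + 116\right) = \left(-2\right) \left(-535\right) = 1070$)
$p + r{\left(50 \right)} = 1070 + \left(-5 + 50\right)^{2} = 1070 + 45^{2} = 1070 + 2025 = 3095$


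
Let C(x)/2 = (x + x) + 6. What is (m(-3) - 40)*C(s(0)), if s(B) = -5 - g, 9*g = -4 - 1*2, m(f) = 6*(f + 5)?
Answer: 448/3 ≈ 149.33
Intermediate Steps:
m(f) = 30 + 6*f (m(f) = 6*(5 + f) = 30 + 6*f)
g = -⅔ (g = (-4 - 1*2)/9 = (-4 - 2)/9 = (⅑)*(-6) = -⅔ ≈ -0.66667)
s(B) = -13/3 (s(B) = -5 - 1*(-⅔) = -5 + ⅔ = -13/3)
C(x) = 12 + 4*x (C(x) = 2*((x + x) + 6) = 2*(2*x + 6) = 2*(6 + 2*x) = 12 + 4*x)
(m(-3) - 40)*C(s(0)) = ((30 + 6*(-3)) - 40)*(12 + 4*(-13/3)) = ((30 - 18) - 40)*(12 - 52/3) = (12 - 40)*(-16/3) = -28*(-16/3) = 448/3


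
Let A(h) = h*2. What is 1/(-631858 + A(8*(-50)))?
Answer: -1/632658 ≈ -1.5806e-6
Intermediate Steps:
A(h) = 2*h
1/(-631858 + A(8*(-50))) = 1/(-631858 + 2*(8*(-50))) = 1/(-631858 + 2*(-400)) = 1/(-631858 - 800) = 1/(-632658) = -1/632658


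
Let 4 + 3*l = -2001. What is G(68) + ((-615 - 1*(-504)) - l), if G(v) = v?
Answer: 1876/3 ≈ 625.33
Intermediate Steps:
l = -2005/3 (l = -4/3 + (⅓)*(-2001) = -4/3 - 667 = -2005/3 ≈ -668.33)
G(68) + ((-615 - 1*(-504)) - l) = 68 + ((-615 - 1*(-504)) - 1*(-2005/3)) = 68 + ((-615 + 504) + 2005/3) = 68 + (-111 + 2005/3) = 68 + 1672/3 = 1876/3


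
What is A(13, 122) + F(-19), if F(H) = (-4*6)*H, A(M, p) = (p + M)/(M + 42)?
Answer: 5043/11 ≈ 458.45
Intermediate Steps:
A(M, p) = (M + p)/(42 + M)
F(H) = -24*H
A(13, 122) + F(-19) = (13 + 122)/(42 + 13) - 24*(-19) = 135/55 + 456 = (1/55)*135 + 456 = 27/11 + 456 = 5043/11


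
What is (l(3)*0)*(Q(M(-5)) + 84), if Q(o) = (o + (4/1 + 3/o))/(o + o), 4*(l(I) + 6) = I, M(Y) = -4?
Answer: 0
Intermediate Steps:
l(I) = -6 + I/4
Q(o) = (4 + o + 3/o)/(2*o) (Q(o) = (o + (4*1 + 3/o))/((2*o)) = (o + (4 + 3/o))*(1/(2*o)) = (4 + o + 3/o)*(1/(2*o)) = (4 + o + 3/o)/(2*o))
(l(3)*0)*(Q(M(-5)) + 84) = ((-6 + (1/4)*3)*0)*((1/2)*(3 + (-4)**2 + 4*(-4))/(-4)**2 + 84) = ((-6 + 3/4)*0)*((1/2)*(1/16)*(3 + 16 - 16) + 84) = (-21/4*0)*((1/2)*(1/16)*3 + 84) = 0*(3/32 + 84) = 0*(2691/32) = 0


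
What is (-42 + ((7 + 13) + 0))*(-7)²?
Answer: -1078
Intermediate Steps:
(-42 + ((7 + 13) + 0))*(-7)² = (-42 + (20 + 0))*49 = (-42 + 20)*49 = -22*49 = -1078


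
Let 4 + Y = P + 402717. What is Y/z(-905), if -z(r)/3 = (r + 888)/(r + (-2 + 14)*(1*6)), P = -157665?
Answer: -12007352/3 ≈ -4.0025e+6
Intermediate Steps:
Y = 245048 (Y = -4 + (-157665 + 402717) = -4 + 245052 = 245048)
z(r) = -3*(888 + r)/(72 + r) (z(r) = -3*(r + 888)/(r + (-2 + 14)*(1*6)) = -3*(888 + r)/(r + 12*6) = -3*(888 + r)/(r + 72) = -3*(888 + r)/(72 + r))
Y/z(-905) = 245048/((3*(-888 - 1*(-905))/(72 - 905))) = 245048/((3*(-888 + 905)/(-833))) = 245048/((3*(-1/833)*17)) = 245048/(-3/49) = 245048*(-49/3) = -12007352/3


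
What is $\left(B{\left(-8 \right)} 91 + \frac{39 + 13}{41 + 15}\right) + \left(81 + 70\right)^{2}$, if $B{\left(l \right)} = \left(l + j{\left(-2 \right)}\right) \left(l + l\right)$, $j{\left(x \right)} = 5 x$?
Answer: $\frac{686139}{14} \approx 49010.0$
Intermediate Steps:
$B{\left(l \right)} = 2 l \left(-10 + l\right)$ ($B{\left(l \right)} = \left(l + 5 \left(-2\right)\right) \left(l + l\right) = \left(l - 10\right) 2 l = \left(-10 + l\right) 2 l = 2 l \left(-10 + l\right)$)
$\left(B{\left(-8 \right)} 91 + \frac{39 + 13}{41 + 15}\right) + \left(81 + 70\right)^{2} = \left(2 \left(-8\right) \left(-10 - 8\right) 91 + \frac{39 + 13}{41 + 15}\right) + \left(81 + 70\right)^{2} = \left(2 \left(-8\right) \left(-18\right) 91 + \frac{52}{56}\right) + 151^{2} = \left(288 \cdot 91 + 52 \cdot \frac{1}{56}\right) + 22801 = \left(26208 + \frac{13}{14}\right) + 22801 = \frac{366925}{14} + 22801 = \frac{686139}{14}$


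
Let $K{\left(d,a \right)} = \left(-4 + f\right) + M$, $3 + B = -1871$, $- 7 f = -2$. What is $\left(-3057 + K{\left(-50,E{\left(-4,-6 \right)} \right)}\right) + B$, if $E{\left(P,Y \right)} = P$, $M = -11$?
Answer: $- \frac{34620}{7} \approx -4945.7$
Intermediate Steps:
$f = \frac{2}{7}$ ($f = \left(- \frac{1}{7}\right) \left(-2\right) = \frac{2}{7} \approx 0.28571$)
$B = -1874$ ($B = -3 - 1871 = -1874$)
$K{\left(d,a \right)} = - \frac{103}{7}$ ($K{\left(d,a \right)} = \left(-4 + \frac{2}{7}\right) - 11 = - \frac{26}{7} - 11 = - \frac{103}{7}$)
$\left(-3057 + K{\left(-50,E{\left(-4,-6 \right)} \right)}\right) + B = \left(-3057 - \frac{103}{7}\right) - 1874 = - \frac{21502}{7} - 1874 = - \frac{34620}{7}$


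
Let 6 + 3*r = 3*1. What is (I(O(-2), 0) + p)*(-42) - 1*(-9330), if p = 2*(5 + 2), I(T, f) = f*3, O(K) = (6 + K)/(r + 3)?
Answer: 8742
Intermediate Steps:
r = -1 (r = -2 + (3*1)/3 = -2 + (1/3)*3 = -2 + 1 = -1)
O(K) = 3 + K/2 (O(K) = (6 + K)/(-1 + 3) = (6 + K)/2 = (6 + K)*(1/2) = 3 + K/2)
I(T, f) = 3*f
p = 14 (p = 2*7 = 14)
(I(O(-2), 0) + p)*(-42) - 1*(-9330) = (3*0 + 14)*(-42) - 1*(-9330) = (0 + 14)*(-42) + 9330 = 14*(-42) + 9330 = -588 + 9330 = 8742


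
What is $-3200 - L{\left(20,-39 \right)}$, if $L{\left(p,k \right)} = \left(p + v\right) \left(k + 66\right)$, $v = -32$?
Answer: $-2876$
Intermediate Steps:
$L{\left(p,k \right)} = \left(-32 + p\right) \left(66 + k\right)$ ($L{\left(p,k \right)} = \left(p - 32\right) \left(k + 66\right) = \left(-32 + p\right) \left(66 + k\right)$)
$-3200 - L{\left(20,-39 \right)} = -3200 - \left(-2112 - -1248 + 66 \cdot 20 - 780\right) = -3200 - \left(-2112 + 1248 + 1320 - 780\right) = -3200 - -324 = -3200 + 324 = -2876$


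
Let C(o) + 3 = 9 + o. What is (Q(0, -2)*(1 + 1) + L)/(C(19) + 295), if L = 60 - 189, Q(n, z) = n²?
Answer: -129/320 ≈ -0.40312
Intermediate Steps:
C(o) = 6 + o (C(o) = -3 + (9 + o) = 6 + o)
L = -129
(Q(0, -2)*(1 + 1) + L)/(C(19) + 295) = (0²*(1 + 1) - 129)/((6 + 19) + 295) = (0*2 - 129)/(25 + 295) = (0 - 129)/320 = -129*1/320 = -129/320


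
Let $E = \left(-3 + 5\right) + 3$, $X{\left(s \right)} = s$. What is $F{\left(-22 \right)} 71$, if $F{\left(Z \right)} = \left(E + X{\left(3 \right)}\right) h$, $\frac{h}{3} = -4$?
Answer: $-6816$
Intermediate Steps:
$h = -12$ ($h = 3 \left(-4\right) = -12$)
$E = 5$ ($E = 2 + 3 = 5$)
$F{\left(Z \right)} = -96$ ($F{\left(Z \right)} = \left(5 + 3\right) \left(-12\right) = 8 \left(-12\right) = -96$)
$F{\left(-22 \right)} 71 = \left(-96\right) 71 = -6816$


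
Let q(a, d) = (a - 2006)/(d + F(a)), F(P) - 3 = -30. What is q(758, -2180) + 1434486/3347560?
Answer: 3671832741/3694032460 ≈ 0.99399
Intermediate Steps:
F(P) = -27 (F(P) = 3 - 30 = -27)
q(a, d) = (-2006 + a)/(-27 + d) (q(a, d) = (a - 2006)/(d - 27) = (-2006 + a)/(-27 + d))
q(758, -2180) + 1434486/3347560 = (-2006 + 758)/(-27 - 2180) + 1434486/3347560 = -1248/(-2207) + 1434486*(1/3347560) = -1/2207*(-1248) + 717243/1673780 = 1248/2207 + 717243/1673780 = 3671832741/3694032460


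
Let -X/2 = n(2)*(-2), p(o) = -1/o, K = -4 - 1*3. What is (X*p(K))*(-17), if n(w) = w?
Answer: -136/7 ≈ -19.429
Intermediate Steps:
K = -7 (K = -4 - 3 = -7)
X = 8 (X = -4*(-2) = -2*(-4) = 8)
(X*p(K))*(-17) = (8*(-1/(-7)))*(-17) = (8*(-1*(-1/7)))*(-17) = (8*(1/7))*(-17) = (8/7)*(-17) = -136/7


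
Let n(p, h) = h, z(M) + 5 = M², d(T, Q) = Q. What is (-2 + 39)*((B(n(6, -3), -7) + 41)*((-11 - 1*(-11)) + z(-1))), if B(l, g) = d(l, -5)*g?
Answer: -11248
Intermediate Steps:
z(M) = -5 + M²
B(l, g) = -5*g
(-2 + 39)*((B(n(6, -3), -7) + 41)*((-11 - 1*(-11)) + z(-1))) = (-2 + 39)*((-5*(-7) + 41)*((-11 - 1*(-11)) + (-5 + (-1)²))) = 37*((35 + 41)*((-11 + 11) + (-5 + 1))) = 37*(76*(0 - 4)) = 37*(76*(-4)) = 37*(-304) = -11248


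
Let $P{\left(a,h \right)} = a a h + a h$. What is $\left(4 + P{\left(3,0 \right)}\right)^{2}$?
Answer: $16$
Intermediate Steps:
$P{\left(a,h \right)} = a h + h a^{2}$ ($P{\left(a,h \right)} = a^{2} h + a h = h a^{2} + a h = a h + h a^{2}$)
$\left(4 + P{\left(3,0 \right)}\right)^{2} = \left(4 + 3 \cdot 0 \left(1 + 3\right)\right)^{2} = \left(4 + 3 \cdot 0 \cdot 4\right)^{2} = \left(4 + 0\right)^{2} = 4^{2} = 16$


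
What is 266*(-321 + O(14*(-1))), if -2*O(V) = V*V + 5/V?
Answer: -222813/2 ≈ -1.1141e+5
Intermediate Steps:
O(V) = -5/(2*V) - V²/2 (O(V) = -(V*V + 5/V)/2 = -(V² + 5/V)/2 = -5/(2*V) - V²/2)
266*(-321 + O(14*(-1))) = 266*(-321 + (-5 - (14*(-1))³)/(2*((14*(-1))))) = 266*(-321 + (½)*(-5 - 1*(-14)³)/(-14)) = 266*(-321 + (½)*(-1/14)*(-5 - 1*(-2744))) = 266*(-321 + (½)*(-1/14)*(-5 + 2744)) = 266*(-321 + (½)*(-1/14)*2739) = 266*(-321 - 2739/28) = 266*(-11727/28) = -222813/2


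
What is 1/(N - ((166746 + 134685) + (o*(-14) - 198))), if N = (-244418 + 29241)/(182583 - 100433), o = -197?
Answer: -82150/24973075827 ≈ -3.2895e-6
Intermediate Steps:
N = -215177/82150 ≈ -2.6193
1/(N - ((166746 + 134685) + (o*(-14) - 198))) = 1/(-215177/82150 - ((166746 + 134685) + (-197*(-14) - 198))) = 1/(-215177/82150 - (301431 + (2758 - 198))) = 1/(-215177/82150 - (301431 + 2560)) = 1/(-215177/82150 - 1*303991) = 1/(-215177/82150 - 303991) = 1/(-24973075827/82150) = -82150/24973075827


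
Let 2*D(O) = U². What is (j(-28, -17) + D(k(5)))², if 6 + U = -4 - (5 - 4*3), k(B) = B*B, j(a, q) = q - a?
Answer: 961/4 ≈ 240.25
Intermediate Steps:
k(B) = B²
U = -3 (U = -6 + (-4 - (5 - 4*3)) = -6 + (-4 - (5 - 12)) = -6 + (-4 - 1*(-7)) = -6 + (-4 + 7) = -6 + 3 = -3)
D(O) = 9/2 (D(O) = (½)*(-3)² = (½)*9 = 9/2)
(j(-28, -17) + D(k(5)))² = ((-17 - 1*(-28)) + 9/2)² = ((-17 + 28) + 9/2)² = (11 + 9/2)² = (31/2)² = 961/4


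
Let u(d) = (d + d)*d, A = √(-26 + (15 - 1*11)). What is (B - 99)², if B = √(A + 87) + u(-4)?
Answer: (67 - √(87 + I*√22))² ≈ 3325.7 - 28.99*I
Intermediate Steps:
A = I*√22 (A = √(-26 + (15 - 11)) = √(-26 + 4) = √(-22) = I*√22 ≈ 4.6904*I)
u(d) = 2*d² (u(d) = (2*d)*d = 2*d²)
B = 32 + √(87 + I*√22) (B = √(I*√22 + 87) + 2*(-4)² = √(87 + I*√22) + 2*16 = √(87 + I*√22) + 32 = 32 + √(87 + I*√22) ≈ 41.331 + 0.25134*I)
(B - 99)² = ((32 + √(87 + I*√22)) - 99)² = (-67 + √(87 + I*√22))²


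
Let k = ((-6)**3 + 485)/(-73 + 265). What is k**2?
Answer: 72361/36864 ≈ 1.9629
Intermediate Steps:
k = 269/192 (k = (-216 + 485)/192 = 269*(1/192) = 269/192 ≈ 1.4010)
k**2 = (269/192)**2 = 72361/36864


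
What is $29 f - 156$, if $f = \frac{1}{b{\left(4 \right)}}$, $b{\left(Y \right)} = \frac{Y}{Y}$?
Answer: $-127$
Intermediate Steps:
$b{\left(Y \right)} = 1$
$f = 1$ ($f = 1^{-1} = 1$)
$29 f - 156 = 29 \cdot 1 - 156 = 29 - 156 = -127$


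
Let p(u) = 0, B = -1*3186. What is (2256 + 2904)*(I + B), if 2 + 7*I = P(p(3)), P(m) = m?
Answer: -115088640/7 ≈ -1.6441e+7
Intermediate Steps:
B = -3186
I = -2/7 (I = -2/7 + (⅐)*0 = -2/7 + 0 = -2/7 ≈ -0.28571)
(2256 + 2904)*(I + B) = (2256 + 2904)*(-2/7 - 3186) = 5160*(-22304/7) = -115088640/7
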